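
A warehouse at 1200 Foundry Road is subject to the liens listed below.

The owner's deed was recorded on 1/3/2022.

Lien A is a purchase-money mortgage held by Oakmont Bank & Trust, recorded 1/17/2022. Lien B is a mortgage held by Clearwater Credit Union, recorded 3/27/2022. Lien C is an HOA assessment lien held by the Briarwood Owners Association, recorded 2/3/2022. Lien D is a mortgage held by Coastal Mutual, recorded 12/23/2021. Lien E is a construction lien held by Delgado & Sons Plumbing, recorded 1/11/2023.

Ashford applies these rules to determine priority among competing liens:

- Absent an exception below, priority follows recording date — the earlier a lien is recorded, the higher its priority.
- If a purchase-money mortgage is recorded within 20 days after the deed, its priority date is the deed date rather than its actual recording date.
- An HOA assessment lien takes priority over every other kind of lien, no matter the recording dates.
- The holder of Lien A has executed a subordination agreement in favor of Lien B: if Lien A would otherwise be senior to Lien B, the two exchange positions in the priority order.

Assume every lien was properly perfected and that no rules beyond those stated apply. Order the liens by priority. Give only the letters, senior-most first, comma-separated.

C, D, B, A, E

First, effective dates: A was recorded within the 20-day window, so its effective date is the deed date 1/3/2022.
C is an HOA assessment lien, so it outranks all other liens regardless of date.
Remaining liens by effective date: D (12/23/2021), A (1/3/2022), B (3/27/2022), E (1/11/2023).
A would otherwise be senior to B, so under the subordination agreement A and B exchange positions.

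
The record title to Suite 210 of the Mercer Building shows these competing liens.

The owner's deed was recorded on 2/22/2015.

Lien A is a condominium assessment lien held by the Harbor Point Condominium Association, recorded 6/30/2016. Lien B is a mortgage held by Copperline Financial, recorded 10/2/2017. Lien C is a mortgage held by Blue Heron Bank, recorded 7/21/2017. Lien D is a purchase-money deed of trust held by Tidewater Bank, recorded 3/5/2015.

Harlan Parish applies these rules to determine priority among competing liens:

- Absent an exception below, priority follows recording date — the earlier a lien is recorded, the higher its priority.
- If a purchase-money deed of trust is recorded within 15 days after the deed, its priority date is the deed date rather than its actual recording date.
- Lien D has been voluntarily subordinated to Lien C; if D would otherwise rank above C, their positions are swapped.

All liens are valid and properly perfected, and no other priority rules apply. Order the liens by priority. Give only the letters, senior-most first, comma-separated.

Adjusting effective dates: D relates back to the deed date 2/22/2015.
Ordering by effective date: D (2/22/2015), A (6/30/2016), C (7/21/2017), B (10/2/2017).
D is senior to C before the subordination, so the two trade places.

C, A, D, B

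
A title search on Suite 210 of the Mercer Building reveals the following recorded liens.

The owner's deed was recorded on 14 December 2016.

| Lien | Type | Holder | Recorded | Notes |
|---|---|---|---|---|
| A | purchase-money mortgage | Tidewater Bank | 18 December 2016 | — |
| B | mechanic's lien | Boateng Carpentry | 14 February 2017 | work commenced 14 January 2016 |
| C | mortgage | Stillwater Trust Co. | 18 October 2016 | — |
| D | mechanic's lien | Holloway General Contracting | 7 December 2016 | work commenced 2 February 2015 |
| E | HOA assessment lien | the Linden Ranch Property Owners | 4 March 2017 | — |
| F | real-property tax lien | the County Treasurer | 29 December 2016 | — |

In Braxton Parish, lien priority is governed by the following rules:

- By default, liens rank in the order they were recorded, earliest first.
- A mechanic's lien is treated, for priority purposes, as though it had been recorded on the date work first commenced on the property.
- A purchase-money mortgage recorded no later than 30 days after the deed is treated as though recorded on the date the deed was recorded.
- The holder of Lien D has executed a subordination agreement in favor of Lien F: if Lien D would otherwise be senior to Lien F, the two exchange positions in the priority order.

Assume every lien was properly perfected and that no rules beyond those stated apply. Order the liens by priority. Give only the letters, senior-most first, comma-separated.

F, B, C, A, D, E

Adjusting effective dates: A relates back to the deed date 14 December 2016; B is treated as recorded 14 January 2016, the work-commencement date; D relates back to 2 February 2015 (work commenced).
By effective date, earliest first: D (2 February 2015), B (14 January 2016), C (18 October 2016), A (14 December 2016), F (29 December 2016), E (4 March 2017).
D is senior to F before the subordination, so the two trade places.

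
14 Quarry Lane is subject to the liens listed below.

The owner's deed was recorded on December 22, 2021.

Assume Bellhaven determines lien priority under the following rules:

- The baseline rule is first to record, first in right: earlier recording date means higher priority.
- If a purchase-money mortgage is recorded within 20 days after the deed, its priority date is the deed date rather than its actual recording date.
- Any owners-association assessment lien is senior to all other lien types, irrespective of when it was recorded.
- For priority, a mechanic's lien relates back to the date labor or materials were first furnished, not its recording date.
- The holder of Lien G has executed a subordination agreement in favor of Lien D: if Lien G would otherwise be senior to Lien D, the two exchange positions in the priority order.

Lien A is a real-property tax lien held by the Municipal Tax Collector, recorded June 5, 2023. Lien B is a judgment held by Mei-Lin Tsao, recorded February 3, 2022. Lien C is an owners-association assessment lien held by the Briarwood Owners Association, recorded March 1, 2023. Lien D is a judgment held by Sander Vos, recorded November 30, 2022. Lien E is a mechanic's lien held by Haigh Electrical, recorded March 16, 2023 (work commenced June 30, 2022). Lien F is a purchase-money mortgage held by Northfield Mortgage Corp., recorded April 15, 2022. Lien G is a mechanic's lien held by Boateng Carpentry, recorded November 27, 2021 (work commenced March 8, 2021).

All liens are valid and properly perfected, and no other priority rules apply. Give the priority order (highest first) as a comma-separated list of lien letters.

C, D, B, F, E, G, A

Effective dates: E's effective date is June 30, 2022, when work began; F was recorded 114 days after the deed, outside the 20-day window, so it keeps its recording date; G is treated as recorded March 8, 2021, the work-commencement date.
C is an owners-association assessment lien, so it outranks all other liens regardless of date.
Ordering the rest by effective date: G (March 8, 2021), B (February 3, 2022), F (April 15, 2022), E (June 30, 2022), D (November 30, 2022), A (June 5, 2023).
G is senior to D before the subordination, so the two trade places.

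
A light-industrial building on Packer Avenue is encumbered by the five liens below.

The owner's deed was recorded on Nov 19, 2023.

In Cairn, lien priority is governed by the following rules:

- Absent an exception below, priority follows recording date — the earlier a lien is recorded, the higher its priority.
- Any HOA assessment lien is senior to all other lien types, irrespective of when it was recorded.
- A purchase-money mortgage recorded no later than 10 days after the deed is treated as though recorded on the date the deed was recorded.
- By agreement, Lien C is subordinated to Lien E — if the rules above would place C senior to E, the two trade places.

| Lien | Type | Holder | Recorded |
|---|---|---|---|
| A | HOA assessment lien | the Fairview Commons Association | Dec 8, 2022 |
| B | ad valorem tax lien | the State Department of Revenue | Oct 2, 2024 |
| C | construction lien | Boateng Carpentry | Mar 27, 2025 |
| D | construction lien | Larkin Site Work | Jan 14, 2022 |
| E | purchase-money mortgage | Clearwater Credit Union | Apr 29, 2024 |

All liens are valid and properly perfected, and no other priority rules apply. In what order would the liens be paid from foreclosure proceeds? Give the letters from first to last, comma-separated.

Effective dates: E was recorded 162 days after the deed — beyond 10 days — so no relation-back applies.
As an HOA assessment lien, A is senior to every other lien.
The other liens, earliest effective date first: D (Jan 14, 2022), E (Apr 29, 2024), B (Oct 2, 2024), C (Mar 27, 2025).
C is already junior to E, so the subordination agreement changes nothing.

A, D, E, B, C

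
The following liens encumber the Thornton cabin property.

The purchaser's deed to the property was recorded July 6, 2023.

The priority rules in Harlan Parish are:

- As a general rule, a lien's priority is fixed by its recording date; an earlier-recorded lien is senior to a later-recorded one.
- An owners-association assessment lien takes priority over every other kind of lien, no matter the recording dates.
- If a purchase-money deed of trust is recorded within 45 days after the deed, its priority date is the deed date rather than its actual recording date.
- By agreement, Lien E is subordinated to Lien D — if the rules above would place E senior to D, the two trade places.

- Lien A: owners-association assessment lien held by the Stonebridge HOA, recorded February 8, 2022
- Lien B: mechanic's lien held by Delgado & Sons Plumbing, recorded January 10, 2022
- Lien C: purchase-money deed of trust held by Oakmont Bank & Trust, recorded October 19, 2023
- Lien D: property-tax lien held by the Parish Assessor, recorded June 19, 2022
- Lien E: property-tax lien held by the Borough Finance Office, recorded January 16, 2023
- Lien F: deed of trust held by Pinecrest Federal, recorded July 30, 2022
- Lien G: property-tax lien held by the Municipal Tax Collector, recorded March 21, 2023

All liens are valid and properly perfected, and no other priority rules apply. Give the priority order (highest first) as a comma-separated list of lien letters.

A, B, D, F, E, G, C

Effective dates after the stated exceptions: C was recorded 105 days after the deed — beyond 45 days — so no relation-back applies.
A, as an owners-association assessment lien, has superpriority and ranks first.
Among the remaining liens, by effective date: B (January 10, 2022), D (June 19, 2022), F (July 30, 2022), E (January 16, 2023), G (March 21, 2023), C (October 19, 2023).
E already ranks below D; the subordination has no effect.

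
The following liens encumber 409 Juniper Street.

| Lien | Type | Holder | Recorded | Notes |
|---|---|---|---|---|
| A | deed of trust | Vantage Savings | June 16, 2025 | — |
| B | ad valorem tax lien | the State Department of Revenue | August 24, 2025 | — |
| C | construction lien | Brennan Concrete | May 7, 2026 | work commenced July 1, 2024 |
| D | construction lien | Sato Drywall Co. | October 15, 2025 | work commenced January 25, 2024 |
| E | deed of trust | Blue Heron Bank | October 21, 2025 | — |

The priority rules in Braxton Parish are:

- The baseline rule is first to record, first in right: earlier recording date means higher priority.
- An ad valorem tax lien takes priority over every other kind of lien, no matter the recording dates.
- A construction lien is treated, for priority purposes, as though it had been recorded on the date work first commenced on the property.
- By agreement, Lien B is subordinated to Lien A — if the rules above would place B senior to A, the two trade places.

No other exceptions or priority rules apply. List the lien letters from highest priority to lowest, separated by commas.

Effective dates after the stated exceptions: C is treated as recorded July 1, 2024, the work-commencement date; D's effective date is January 25, 2024, when work began.
B is an ad valorem tax lien and takes priority over every other lien.
Ordering the rest by effective date: D (January 25, 2024), C (July 1, 2024), A (June 16, 2025), E (October 21, 2025).
The subordination applies — B was senior to A — so B and A swap.

A, D, C, B, E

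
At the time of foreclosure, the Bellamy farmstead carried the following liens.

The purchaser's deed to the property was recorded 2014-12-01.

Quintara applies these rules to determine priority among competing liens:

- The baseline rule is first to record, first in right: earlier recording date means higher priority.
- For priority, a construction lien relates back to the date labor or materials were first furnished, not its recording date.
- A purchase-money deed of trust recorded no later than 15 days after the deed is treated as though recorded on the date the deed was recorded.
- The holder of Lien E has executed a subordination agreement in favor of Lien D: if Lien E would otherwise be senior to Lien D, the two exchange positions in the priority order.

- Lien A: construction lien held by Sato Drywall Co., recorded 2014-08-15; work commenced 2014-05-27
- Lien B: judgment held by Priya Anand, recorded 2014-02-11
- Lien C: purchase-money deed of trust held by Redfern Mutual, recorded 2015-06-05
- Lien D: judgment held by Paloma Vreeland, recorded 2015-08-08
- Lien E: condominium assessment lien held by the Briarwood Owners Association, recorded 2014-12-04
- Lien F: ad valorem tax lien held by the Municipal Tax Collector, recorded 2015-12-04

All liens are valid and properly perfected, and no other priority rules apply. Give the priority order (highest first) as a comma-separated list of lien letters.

B, A, D, C, E, F

Adjusting effective dates: A's effective date is 2014-05-27, when work began; C was recorded 186 days after the deed — beyond 15 days — so no relation-back applies.
By effective date: B (2014-02-11), A (2014-05-27), E (2014-12-04), C (2015-06-05), D (2015-08-08), F (2015-12-04).
The subordination applies — E was senior to D — so E and D swap.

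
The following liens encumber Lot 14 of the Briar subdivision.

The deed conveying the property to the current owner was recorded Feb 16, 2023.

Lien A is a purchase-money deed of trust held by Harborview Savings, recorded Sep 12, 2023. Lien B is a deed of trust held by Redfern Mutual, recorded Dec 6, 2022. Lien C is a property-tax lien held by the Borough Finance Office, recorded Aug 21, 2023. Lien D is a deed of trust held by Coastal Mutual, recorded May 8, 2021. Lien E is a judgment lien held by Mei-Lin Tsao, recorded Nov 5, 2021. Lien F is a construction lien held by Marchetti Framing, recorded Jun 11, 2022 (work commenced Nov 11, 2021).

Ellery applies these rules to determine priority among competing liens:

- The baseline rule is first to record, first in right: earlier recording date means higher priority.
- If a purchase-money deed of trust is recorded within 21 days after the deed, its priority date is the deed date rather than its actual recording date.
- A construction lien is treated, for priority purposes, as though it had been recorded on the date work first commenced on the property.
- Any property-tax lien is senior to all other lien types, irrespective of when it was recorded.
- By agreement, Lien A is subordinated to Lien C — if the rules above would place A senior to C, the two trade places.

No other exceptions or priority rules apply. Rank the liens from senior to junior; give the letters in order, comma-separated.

C, D, E, F, B, A

Effective dates: A missed the 21-day window (208 days after the deed), so its recording date stands; F's effective date is Nov 11, 2021, when work began.
C, as a property-tax lien, has superpriority and ranks first.
Remaining liens by effective date: D (May 8, 2021), E (Nov 5, 2021), F (Nov 11, 2021), B (Dec 6, 2022), A (Sep 12, 2023).
A is already junior to C, so the subordination agreement changes nothing.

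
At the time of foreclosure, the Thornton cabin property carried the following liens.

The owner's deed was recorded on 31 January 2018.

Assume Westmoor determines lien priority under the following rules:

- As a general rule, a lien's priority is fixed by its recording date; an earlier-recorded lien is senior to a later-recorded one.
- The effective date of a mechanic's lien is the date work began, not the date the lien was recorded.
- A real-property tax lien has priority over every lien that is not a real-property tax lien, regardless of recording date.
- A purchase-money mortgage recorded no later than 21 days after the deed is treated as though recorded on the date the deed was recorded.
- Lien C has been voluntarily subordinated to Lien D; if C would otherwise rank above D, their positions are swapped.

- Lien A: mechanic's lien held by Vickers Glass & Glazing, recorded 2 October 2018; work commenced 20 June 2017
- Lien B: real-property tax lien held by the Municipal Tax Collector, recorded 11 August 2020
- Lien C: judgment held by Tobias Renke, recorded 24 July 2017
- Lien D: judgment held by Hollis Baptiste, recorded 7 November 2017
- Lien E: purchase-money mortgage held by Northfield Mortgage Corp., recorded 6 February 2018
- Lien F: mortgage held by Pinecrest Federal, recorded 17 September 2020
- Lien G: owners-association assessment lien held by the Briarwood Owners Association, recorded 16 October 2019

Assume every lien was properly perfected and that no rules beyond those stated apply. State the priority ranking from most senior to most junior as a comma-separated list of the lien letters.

First, effective dates: A's effective date is 20 June 2017, when work began; E's effective date is the deed date, 31 January 2018.
B is a real-property tax lien and takes priority over every other lien.
Remaining liens by effective date: A (20 June 2017), C (24 July 2017), D (7 November 2017), E (31 January 2018), G (16 October 2019), F (17 September 2020).
C is senior to D before the subordination, so the two trade places.

B, A, D, C, E, G, F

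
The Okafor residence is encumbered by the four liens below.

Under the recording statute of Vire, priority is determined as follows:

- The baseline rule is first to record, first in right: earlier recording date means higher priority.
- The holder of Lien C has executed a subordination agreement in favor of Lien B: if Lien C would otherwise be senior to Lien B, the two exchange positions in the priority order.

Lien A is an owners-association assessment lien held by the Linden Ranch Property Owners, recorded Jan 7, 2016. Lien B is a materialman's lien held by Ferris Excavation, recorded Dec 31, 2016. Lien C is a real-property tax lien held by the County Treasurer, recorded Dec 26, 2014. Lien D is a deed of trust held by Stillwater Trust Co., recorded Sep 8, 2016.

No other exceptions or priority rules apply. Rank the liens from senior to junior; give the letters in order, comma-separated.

Ordering by effective date: C (Dec 26, 2014), A (Jan 7, 2016), D (Sep 8, 2016), B (Dec 31, 2016).
C would otherwise be senior to B, so under the subordination agreement C and B exchange positions.

B, A, D, C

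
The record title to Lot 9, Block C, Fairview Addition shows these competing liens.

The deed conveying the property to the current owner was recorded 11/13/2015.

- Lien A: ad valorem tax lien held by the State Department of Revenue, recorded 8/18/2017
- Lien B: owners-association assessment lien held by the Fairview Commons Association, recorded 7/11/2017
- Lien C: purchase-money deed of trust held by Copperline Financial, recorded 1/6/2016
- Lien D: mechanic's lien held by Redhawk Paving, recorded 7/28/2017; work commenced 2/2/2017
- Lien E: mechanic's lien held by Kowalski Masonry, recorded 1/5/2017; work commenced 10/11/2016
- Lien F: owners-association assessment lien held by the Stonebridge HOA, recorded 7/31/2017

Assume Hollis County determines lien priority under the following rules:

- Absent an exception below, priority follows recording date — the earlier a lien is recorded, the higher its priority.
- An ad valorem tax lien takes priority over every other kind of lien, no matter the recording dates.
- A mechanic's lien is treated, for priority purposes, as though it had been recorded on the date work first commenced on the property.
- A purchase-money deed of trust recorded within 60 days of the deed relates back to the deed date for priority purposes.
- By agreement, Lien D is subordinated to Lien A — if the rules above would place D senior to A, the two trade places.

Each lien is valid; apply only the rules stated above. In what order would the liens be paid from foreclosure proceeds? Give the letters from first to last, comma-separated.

Effective dates: C relates back to the deed date 11/13/2015; D relates back to 2/2/2017 (work commenced); E is treated as recorded 10/11/2016, the work-commencement date.
A, as an ad valorem tax lien, has superpriority and ranks first.
Among the remaining liens, by effective date: C (11/13/2015), E (10/11/2016), D (2/2/2017), B (7/11/2017), F (7/31/2017).
D already ranks below A; the subordination has no effect.

A, C, E, D, B, F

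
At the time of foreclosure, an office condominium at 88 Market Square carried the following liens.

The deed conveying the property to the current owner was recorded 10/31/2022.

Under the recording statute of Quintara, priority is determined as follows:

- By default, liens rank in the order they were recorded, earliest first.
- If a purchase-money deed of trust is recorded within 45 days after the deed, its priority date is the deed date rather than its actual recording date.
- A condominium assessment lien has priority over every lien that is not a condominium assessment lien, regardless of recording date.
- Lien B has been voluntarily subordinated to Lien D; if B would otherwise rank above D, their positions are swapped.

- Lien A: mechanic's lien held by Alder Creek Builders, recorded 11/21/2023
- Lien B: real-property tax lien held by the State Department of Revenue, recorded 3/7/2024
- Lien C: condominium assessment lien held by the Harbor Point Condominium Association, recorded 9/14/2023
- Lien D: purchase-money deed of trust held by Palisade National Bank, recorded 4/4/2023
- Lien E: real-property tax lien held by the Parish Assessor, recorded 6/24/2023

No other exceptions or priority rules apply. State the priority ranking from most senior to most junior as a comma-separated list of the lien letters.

C, D, E, A, B

Adjusting effective dates: D was recorded 155 days after the deed — beyond 45 days — so no relation-back applies.
As a condominium assessment lien, C is senior to every other lien.
Remaining liens by effective date: D (4/4/2023), E (6/24/2023), A (11/21/2023), B (3/7/2024).
Since B is not senior to D, the subordination leaves the order unchanged.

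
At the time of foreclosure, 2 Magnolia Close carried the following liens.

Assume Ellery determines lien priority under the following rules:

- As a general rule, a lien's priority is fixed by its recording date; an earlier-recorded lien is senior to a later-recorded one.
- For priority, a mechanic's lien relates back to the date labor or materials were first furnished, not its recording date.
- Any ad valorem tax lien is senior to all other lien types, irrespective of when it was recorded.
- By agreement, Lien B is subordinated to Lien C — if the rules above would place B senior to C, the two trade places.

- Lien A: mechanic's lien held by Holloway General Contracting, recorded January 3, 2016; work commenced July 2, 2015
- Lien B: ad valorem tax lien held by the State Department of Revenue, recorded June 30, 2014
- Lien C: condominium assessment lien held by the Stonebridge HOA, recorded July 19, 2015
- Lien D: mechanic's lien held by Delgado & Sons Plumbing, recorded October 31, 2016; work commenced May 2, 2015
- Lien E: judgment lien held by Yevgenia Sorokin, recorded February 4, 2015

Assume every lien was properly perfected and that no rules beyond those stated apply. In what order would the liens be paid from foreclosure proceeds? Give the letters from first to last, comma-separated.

Effective dates: A is treated as recorded July 2, 2015, the work-commencement date; D is treated as recorded May 2, 2015, the work-commencement date.
B is an ad valorem tax lien, so it outranks all other liens regardless of date.
Among the remaining liens, by effective date: E (February 4, 2015), D (May 2, 2015), A (July 2, 2015), C (July 19, 2015).
B is senior to C before the subordination, so the two trade places.

C, E, D, A, B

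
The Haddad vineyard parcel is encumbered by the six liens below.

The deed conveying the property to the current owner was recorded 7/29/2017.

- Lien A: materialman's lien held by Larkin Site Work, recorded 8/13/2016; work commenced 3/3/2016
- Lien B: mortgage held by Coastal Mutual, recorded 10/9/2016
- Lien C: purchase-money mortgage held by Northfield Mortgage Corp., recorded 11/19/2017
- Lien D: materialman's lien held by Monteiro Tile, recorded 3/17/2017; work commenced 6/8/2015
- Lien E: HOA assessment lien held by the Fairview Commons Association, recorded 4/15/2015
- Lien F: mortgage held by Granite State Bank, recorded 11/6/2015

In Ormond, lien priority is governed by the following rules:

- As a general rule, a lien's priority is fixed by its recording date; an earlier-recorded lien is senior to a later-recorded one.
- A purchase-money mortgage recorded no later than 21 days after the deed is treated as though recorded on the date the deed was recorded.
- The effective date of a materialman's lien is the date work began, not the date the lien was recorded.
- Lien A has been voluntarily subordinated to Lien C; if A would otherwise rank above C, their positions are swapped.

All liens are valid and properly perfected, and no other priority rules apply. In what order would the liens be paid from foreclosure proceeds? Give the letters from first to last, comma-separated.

Adjusting effective dates: A is treated as recorded 3/3/2016, the work-commencement date; C was recorded 113 days after the deed — beyond 21 days — so no relation-back applies; D is treated as recorded 6/8/2015, the work-commencement date.
By effective date: E (4/15/2015), D (6/8/2015), F (11/6/2015), A (3/3/2016), B (10/9/2016), C (11/19/2017).
A is senior to C before the subordination, so the two trade places.

E, D, F, C, B, A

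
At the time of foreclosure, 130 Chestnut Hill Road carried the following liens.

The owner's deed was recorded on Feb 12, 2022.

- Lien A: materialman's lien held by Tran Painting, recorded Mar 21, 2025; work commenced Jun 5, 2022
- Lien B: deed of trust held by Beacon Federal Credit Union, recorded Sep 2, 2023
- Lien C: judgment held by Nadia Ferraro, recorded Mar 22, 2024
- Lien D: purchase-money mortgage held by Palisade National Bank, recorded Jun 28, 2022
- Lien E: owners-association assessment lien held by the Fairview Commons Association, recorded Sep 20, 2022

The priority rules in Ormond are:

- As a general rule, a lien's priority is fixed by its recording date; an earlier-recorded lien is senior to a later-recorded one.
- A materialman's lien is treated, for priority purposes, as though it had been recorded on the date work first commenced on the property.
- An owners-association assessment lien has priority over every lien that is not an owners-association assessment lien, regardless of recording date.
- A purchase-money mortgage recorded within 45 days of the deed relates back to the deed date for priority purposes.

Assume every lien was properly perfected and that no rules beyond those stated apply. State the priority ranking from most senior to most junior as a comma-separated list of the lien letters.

Adjusting effective dates: A relates back to Jun 5, 2022 (work commenced); D was recorded 136 days after the deed, outside the 45-day window, so it keeps its recording date.
E, as an owners-association assessment lien, has superpriority and ranks first.
The other liens, earliest effective date first: A (Jun 5, 2022), D (Jun 28, 2022), B (Sep 2, 2023), C (Mar 22, 2024).

E, A, D, B, C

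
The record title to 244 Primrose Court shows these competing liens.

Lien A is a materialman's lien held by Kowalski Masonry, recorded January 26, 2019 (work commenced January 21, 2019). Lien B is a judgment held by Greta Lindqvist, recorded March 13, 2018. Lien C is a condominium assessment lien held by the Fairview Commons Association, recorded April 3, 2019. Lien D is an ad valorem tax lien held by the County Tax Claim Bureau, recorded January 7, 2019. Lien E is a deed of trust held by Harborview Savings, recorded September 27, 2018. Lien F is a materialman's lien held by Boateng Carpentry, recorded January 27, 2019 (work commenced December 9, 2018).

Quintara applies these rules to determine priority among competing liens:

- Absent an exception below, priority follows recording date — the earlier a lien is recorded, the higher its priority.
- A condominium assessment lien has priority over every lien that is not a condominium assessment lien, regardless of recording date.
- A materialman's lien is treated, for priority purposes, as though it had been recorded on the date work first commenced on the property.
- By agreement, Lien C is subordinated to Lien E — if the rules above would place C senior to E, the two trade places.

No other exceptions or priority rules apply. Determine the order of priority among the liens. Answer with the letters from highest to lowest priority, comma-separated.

Adjusting effective dates: A relates back to January 21, 2019 (work commenced); F is treated as recorded December 9, 2018, the work-commencement date.
C, as a condominium assessment lien, has superpriority and ranks first.
Among the remaining liens, by effective date: B (March 13, 2018), E (September 27, 2018), F (December 9, 2018), D (January 7, 2019), A (January 21, 2019).
C would otherwise be senior to E, so under the subordination agreement C and E exchange positions.

E, B, C, F, D, A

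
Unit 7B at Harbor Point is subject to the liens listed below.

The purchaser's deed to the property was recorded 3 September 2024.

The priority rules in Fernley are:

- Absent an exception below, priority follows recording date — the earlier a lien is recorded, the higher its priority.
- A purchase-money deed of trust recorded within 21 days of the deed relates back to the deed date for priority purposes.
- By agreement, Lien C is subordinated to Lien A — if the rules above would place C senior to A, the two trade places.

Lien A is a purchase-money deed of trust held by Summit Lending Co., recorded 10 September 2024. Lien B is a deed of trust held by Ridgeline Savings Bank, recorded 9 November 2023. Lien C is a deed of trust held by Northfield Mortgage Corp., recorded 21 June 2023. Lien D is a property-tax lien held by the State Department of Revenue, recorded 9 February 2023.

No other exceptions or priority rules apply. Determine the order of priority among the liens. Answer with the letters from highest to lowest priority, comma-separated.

Effective dates after the stated exceptions: A's effective date is the deed date, 3 September 2024.
By effective date: D (9 February 2023), C (21 June 2023), B (9 November 2023), A (3 September 2024).
Because C would otherwise rank above A, the subordination swaps them.

D, A, B, C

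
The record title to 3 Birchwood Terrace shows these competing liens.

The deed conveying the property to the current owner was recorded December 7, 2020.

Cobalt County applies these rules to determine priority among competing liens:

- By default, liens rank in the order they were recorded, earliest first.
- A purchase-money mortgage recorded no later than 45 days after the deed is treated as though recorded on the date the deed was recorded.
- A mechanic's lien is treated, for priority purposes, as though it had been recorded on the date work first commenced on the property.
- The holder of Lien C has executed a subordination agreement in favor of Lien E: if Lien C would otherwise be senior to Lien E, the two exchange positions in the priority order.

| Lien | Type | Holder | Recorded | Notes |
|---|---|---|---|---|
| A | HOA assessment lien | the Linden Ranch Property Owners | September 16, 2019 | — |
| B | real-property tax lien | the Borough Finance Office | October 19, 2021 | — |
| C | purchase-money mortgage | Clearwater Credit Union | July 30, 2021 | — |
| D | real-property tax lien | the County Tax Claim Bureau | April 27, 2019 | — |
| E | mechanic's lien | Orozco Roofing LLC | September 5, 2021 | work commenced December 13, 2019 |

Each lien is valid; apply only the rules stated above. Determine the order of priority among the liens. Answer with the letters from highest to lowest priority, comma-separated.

Effective dates: C was recorded 235 days after the deed — beyond 45 days — so no relation-back applies; E relates back to December 13, 2019 (work commenced).
By effective date: D (April 27, 2019), A (September 16, 2019), E (December 13, 2019), C (July 30, 2021), B (October 19, 2021).
C is already junior to E, so the subordination agreement changes nothing.

D, A, E, C, B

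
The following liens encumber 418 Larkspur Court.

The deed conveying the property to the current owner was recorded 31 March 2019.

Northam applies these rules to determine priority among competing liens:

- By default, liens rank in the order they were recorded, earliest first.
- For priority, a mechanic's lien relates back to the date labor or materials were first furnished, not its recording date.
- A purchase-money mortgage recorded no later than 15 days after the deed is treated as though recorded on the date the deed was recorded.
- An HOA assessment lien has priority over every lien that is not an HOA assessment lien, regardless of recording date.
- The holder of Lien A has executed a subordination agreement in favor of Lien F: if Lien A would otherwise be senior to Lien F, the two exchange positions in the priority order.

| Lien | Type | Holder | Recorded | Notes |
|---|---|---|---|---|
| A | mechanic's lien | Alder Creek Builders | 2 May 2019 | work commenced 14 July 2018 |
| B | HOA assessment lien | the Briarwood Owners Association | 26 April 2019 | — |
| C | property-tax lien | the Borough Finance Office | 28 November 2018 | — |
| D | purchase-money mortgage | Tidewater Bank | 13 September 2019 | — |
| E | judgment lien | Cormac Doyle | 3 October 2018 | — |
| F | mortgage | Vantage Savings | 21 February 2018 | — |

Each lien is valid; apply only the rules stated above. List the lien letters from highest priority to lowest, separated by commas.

First, effective dates: A is treated as recorded 14 July 2018, the work-commencement date; D missed the 15-day window (166 days after the deed), so its recording date stands.
B, as an HOA assessment lien, has superpriority and ranks first.
The other liens, earliest effective date first: F (21 February 2018), A (14 July 2018), E (3 October 2018), C (28 November 2018), D (13 September 2019).
Since A is not senior to F, the subordination leaves the order unchanged.

B, F, A, E, C, D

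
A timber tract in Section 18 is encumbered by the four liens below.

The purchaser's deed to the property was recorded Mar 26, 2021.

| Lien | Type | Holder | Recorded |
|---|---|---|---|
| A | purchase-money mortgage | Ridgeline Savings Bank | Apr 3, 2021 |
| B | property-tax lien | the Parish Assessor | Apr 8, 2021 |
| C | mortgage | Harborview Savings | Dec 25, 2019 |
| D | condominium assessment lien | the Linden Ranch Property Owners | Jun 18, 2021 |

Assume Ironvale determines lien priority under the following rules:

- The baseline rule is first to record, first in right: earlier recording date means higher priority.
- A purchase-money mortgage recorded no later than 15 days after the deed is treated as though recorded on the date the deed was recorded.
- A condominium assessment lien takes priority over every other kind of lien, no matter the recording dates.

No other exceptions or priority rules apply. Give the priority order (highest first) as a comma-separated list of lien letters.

Adjusting effective dates: A's effective date is the deed date, Mar 26, 2021.
As a condominium assessment lien, D is senior to every other lien.
Among the remaining liens, by effective date: C (Dec 25, 2019), A (Mar 26, 2021), B (Apr 8, 2021).

D, C, A, B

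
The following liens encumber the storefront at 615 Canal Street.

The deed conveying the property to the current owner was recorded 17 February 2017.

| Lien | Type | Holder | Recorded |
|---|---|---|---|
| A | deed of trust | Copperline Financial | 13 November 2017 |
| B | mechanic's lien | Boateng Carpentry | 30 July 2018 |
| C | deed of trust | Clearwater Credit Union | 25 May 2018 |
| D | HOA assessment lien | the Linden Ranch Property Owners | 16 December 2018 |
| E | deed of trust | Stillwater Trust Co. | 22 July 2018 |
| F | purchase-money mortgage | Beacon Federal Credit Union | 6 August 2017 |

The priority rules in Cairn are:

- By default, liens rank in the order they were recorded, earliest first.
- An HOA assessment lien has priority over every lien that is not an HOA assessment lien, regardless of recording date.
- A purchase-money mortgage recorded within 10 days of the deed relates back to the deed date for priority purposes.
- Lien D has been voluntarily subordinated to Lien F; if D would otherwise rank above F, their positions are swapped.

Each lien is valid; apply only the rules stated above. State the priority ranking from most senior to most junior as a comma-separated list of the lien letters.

Effective dates: F was recorded 170 days after the deed, outside the 10-day window, so it keeps its recording date.
D, as an HOA assessment lien, has superpriority and ranks first.
The other liens, earliest effective date first: F (6 August 2017), A (13 November 2017), C (25 May 2018), E (22 July 2018), B (30 July 2018).
D would otherwise be senior to F, so under the subordination agreement D and F exchange positions.

F, D, A, C, E, B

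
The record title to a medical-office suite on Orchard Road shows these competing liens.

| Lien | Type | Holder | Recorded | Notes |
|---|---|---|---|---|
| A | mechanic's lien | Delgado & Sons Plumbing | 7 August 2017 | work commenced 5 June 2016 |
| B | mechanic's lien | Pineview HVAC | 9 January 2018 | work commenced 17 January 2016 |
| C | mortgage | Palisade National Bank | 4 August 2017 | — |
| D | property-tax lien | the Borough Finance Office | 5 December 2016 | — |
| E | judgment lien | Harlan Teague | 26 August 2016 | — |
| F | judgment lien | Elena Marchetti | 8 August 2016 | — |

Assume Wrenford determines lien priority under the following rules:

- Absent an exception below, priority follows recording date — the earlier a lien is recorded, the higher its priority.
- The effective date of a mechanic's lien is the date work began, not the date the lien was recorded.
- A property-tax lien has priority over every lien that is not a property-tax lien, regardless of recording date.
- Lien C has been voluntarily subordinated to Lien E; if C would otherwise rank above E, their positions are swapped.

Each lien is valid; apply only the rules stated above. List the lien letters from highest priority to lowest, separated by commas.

Adjusting effective dates: A's effective date is 5 June 2016, when work began; B is treated as recorded 17 January 2016, the work-commencement date.
D is a property-tax lien and takes priority over every other lien.
Among the remaining liens, by effective date: B (17 January 2016), A (5 June 2016), F (8 August 2016), E (26 August 2016), C (4 August 2017).
Since C is not senior to E, the subordination leaves the order unchanged.

D, B, A, F, E, C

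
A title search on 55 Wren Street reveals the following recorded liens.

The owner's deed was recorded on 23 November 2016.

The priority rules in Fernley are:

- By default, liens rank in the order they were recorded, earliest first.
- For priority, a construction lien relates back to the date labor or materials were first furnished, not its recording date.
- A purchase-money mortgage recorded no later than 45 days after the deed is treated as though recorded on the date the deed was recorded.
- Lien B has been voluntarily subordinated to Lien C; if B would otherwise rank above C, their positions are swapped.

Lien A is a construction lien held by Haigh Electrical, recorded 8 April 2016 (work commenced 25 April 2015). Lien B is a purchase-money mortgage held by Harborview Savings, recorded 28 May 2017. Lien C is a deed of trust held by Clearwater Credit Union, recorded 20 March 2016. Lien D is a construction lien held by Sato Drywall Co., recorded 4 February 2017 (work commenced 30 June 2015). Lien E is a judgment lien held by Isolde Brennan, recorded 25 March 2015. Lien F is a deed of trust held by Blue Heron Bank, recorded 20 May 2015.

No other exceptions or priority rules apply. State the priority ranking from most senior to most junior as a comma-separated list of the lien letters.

Effective dates: A is treated as recorded 25 April 2015, the work-commencement date; B was recorded 186 days after the deed, outside the 45-day window, so it keeps its recording date; D's effective date is 30 June 2015, when work began.
By effective date, earliest first: E (25 March 2015), A (25 April 2015), F (20 May 2015), D (30 June 2015), C (20 March 2016), B (28 May 2017).
B already ranks below C; the subordination has no effect.

E, A, F, D, C, B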